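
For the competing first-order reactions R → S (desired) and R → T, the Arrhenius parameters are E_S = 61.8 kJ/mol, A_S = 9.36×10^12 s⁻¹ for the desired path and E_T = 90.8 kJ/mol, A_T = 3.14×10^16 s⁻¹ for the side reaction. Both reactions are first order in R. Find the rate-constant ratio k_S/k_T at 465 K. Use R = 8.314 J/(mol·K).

0.540

Since both paths have the same order in R, the concentration cancels and S_{S/T} = k_S/k_T = (A_S/A_T)·exp[(E_T−E_S)/(RT)].
(E_T−E_S)/(RT) = (90.8−61.8)×10³/(8.314×465) = 29000/3866 = 7.501.
k_S/k_T = (9.36×10^12/3.14×10^16)·exp(7.501) = 2.981×10^-4 × 1810 = 0.540.
Since E_S < E_T, lowering the temperature improves selectivity toward S.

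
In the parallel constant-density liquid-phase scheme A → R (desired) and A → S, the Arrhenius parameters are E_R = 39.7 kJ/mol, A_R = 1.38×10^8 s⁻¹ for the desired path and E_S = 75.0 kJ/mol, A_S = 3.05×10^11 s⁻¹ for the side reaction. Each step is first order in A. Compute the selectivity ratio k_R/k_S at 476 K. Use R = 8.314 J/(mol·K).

Since both paths have the same order in A, the concentration cancels and S_{R/S} = k_R/k_S = (A_R/A_S)·exp[(E_S−E_R)/(RT)].
(E_S−E_R)/(RT) = (75.0−39.7)×10³/(8.314×476) = 35300/3957 = 8.920.
k_R/k_S = (1.38×10^8/3.05×10^11)·exp(8.920) = 4.525×10^-4 × 7479 = 3.38.
Since E_R < E_S, lowering the temperature improves selectivity toward R.

3.38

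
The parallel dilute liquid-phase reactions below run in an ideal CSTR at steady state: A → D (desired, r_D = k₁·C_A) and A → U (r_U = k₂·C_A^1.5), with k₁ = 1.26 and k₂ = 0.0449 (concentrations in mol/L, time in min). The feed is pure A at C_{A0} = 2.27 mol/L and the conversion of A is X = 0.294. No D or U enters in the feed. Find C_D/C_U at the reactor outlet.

22.2

Exit C_A = C_{A0}(1−X) = 2.27×0.706 = 1.603 mol/L.
In a CSTR the entire volume is at exit conditions, so r_D = 1.26×1.603 = 2.019 and r_U = 0.0449×1.603^1.5 = 0.09109.
Overall selectivity = C_D/C_U = r_Dτ/(r_Uτ) = r_D/r_U = 22.2.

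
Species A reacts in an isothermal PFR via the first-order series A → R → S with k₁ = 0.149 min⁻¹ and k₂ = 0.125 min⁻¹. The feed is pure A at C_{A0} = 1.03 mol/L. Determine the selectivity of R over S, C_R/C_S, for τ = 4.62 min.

2.77

The intermediate concentration in a first-order A→B→C sequence is C_R = k₁C_{A0}(e^(−k₁τ) − e^(−k₂τ))/(k₂−k₁).
e^(−k₁τ) = e^(−0.149×4.62) = e^(−0.6884) = 0.5024; e^(−k₂τ) = e^(−0.5775) = 0.5613.
C_R = 0.149×1.03/(0.125−0.149) × (0.5024−0.5613) = (-6.395)×(-0.05891) = 0.3767 mol/L.
C_A = C_{A0}e^(−k₁τ) = 0.5175 mol/L, so C_S = C_{A0}−C_A−C_R = 0.1358 mol/L; C_R/C_S = 2.77.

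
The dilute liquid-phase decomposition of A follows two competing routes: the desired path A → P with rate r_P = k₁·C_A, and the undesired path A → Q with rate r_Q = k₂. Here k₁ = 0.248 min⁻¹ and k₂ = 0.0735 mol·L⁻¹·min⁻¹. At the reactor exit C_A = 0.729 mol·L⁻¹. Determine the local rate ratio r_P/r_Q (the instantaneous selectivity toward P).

2.46

S_{P/Q} = r_P/r_Q = (k₁·C_A)/(k₂) = (k₁/k₂)·C_A.
= (0.248×0.7290) / (0.0735) = 0.1808/0.07350 = 2.46.
Since the desired path is higher order in A, keeping C_A high (PFR or concentrated feed) favours P.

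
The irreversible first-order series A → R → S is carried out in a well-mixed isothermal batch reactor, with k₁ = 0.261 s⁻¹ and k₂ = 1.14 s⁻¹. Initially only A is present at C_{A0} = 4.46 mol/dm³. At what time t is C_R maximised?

Setting dC_R/dt = 0 gives t_opt = ln(k₂/k₁)/(k₂−k₁).
= ln(1.14/0.261)/(1.14−0.261) = ln(4.368)/0.8790 = 1.474/0.8790 = 1.68 s.

1.68 s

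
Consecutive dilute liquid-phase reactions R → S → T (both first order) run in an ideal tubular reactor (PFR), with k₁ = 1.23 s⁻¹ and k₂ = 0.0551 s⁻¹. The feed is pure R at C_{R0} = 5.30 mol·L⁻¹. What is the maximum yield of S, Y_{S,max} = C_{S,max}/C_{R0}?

0.864

At the optimum, C_{S,max}/C_{R0} = (k₁/k₂)^[k₂/(k₂−k₁)].
= (1.23/0.0551)^(0.0551/(0.0551−1.23)) = (22.32)^(-0.04690) = 0.8645.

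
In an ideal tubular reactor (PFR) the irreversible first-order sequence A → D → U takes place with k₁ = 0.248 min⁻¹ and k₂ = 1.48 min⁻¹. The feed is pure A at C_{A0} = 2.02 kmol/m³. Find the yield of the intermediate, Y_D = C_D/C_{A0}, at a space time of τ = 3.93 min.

0.0754

For first-order series with pure A initially, C_D(τ) = k₁C_{A0}/(k₂−k₁)·(e^(−k₁τ) − e^(−k₂τ)).
e^(−k₁τ) = e^(−0.248×3.93) = e^(−0.9746) = 0.3773; e^(−k₂τ) = e^(−5.816) = 0.002978.
C_D = 0.248×2.02/(1.48−0.248) × (0.3773−0.002978) = 0.4066×0.3743 = 0.1522 kmol/m³.
Y_D = C_D/C_{A0} = 0.1522/2.02 = 0.0754.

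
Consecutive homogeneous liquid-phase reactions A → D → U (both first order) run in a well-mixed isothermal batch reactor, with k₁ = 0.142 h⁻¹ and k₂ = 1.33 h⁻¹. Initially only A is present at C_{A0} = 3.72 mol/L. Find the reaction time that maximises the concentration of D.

1.88 h

The intermediate peaks when r₁ = r₂, i.e. k₁e^(−k₁t) = k₂e^(−k₂t), giving t_opt = ln(k₂/k₁)/(k₂−k₁).
= ln(1.33/0.142)/(1.33−0.142) = ln(9.366)/1.188 = 2.237/1.188 = 1.88 h.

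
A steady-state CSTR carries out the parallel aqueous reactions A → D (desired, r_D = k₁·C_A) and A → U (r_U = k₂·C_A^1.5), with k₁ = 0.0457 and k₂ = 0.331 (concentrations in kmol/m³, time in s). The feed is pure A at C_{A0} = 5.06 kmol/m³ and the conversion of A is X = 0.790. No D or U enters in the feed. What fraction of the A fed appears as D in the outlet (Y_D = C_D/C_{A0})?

0.0933

Exit C_A = C_{A0}(1−X) = 5.06×0.210 = 1.063 kmol/m³.
Rates in a CSTR are evaluated at the outlet concentration: r_D = 0.0457×1.063 = 0.04856, r_U = 0.331×1.063^1.5 = 0.3626.
Fraction of consumed A going to D: r_D/(r_D+r_U) = 0.1181.
C_D = 0.1181·C_{A0}·X = 0.1181×5.06×0.790 = 0.472 kmol/m³; Y_D = C_D/C_{A0} = 0.0933.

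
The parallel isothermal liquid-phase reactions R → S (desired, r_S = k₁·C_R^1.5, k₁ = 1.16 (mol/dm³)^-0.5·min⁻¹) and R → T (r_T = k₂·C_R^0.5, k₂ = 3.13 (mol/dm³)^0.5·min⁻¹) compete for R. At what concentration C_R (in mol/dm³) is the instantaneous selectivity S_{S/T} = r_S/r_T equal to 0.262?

0.707 mol/dm³

S_{S/T} = (k₁/k₂)·C_R ⇒ C_R = S·k₂/k₁.
= 0.262×3.13/1.16 = 0.707 mol/dm³.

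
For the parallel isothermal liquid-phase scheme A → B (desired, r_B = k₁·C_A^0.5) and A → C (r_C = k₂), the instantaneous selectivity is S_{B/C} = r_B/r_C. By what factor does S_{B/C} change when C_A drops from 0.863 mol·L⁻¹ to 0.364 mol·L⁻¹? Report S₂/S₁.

0.649

S_{B/C} = (k₁/k₂)·C_A^0.5, so S₂/S₁ = (C_{A,2}/C_{A,1})^0.5.
= (0.364/0.863)^0.5 = (0.4218)^0.5 = 0.649.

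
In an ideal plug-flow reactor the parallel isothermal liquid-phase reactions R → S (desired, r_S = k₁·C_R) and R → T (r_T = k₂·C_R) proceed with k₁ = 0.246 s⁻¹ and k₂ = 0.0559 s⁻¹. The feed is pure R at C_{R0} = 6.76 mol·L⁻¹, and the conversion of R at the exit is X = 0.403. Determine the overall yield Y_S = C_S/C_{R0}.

C_R = C_{R0}(1−X) = 4.036 mol·L⁻¹.
Both paths are first order in R, so the instantaneous fraction to S is constant: dC_S/d(−C_R) = k₁/(k₁+k₂) = 0.8148.
C_S = 0.8148·(C_{R0}−C_R) = 0.8148×2.724 = 2.22 mol·L⁻¹.
Y_S = C_S/C_{R0} = 2.220/6.76 = 0.328.

0.328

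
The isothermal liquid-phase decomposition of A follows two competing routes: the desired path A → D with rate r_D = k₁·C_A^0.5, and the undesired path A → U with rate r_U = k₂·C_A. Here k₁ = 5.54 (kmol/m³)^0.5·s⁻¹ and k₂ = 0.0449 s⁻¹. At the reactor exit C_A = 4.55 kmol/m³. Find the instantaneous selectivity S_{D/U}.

57.8

S_{D/U} = r_D/r_U = (k₁·C_A^0.5)/(k₂·C_A) = (k₁/k₂)·C_A^-0.5.
= (5.54×4.550^0.5) / (0.0449×4.550) = 11.82/0.2043 = 57.8.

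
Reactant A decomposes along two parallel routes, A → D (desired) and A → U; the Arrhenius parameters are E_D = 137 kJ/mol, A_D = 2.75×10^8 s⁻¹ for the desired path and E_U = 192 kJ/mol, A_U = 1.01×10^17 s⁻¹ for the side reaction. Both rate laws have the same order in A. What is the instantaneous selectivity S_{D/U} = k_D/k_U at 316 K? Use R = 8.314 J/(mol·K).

3.36

With equal orders, S_{D/U} = k_D/k_U = (A_D/A_U)·exp[(E_U−E_D)/(RT)].
(E_U−E_D)/(RT) = (192−137)×10³/(8.314×316) = 55000/2627 = 20.93.
k_D/k_U = (2.75×10^8/1.01×10^17)·exp(20.93) = 2.723×10^-9 × 1.235×10^9 = 3.36.
Since E_D < E_U, lowering the temperature improves selectivity toward D.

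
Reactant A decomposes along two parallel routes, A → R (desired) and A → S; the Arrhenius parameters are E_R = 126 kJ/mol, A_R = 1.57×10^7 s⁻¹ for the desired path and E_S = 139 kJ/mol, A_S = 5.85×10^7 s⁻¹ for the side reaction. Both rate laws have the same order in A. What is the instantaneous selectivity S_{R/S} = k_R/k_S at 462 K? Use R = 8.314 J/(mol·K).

k_R/k_S = (A_R/A_S)·exp[−(E_R−E_S)/(RT)] = (A_R/A_S)·exp[(E_S−E_R)/(RT)].
(E_S−E_R)/(RT) = (139−126)×10³/(8.314×462) = 13000/3841 = 3.384.
k_R/k_S = (1.57×10^7/5.85×10^7)·exp(3.384) = 0.2684 × 29.50 = 7.92.
Since E_R < E_S, lowering the temperature improves selectivity toward R.

7.92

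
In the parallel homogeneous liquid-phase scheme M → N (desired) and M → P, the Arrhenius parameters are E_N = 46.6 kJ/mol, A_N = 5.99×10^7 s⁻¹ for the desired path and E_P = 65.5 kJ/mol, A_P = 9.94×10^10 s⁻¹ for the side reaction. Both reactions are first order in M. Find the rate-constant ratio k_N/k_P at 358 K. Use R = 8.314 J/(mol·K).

k_N/k_P = (A_N/A_P)·exp[−(E_N−E_P)/(RT)] = (A_N/A_P)·exp[(E_P−E_N)/(RT)].
(E_P−E_N)/(RT) = (65.5−46.6)×10³/(8.314×358) = 18900/2976 = 6.350.
k_N/k_P = (5.99×10^7/9.94×10^10)·exp(6.350) = 6.026×10^-4 × 572.5 = 0.345.

0.345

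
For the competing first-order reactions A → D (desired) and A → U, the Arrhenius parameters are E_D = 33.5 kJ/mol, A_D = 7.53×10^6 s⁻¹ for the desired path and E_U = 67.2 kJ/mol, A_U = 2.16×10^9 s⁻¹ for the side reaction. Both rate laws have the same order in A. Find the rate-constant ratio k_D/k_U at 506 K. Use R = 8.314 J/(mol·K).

10.5

With equal orders, S_{D/U} = k_D/k_U = (A_D/A_U)·exp[(E_U−E_D)/(RT)].
(E_U−E_D)/(RT) = (67.2−33.5)×10³/(8.314×506) = 33700/4207 = 8.011.
k_D/k_U = (7.53×10^6/2.16×10^9)·exp(8.011) = 0.003486 × 3013 = 10.5.
Since E_D < E_U, lowering the temperature improves selectivity toward D.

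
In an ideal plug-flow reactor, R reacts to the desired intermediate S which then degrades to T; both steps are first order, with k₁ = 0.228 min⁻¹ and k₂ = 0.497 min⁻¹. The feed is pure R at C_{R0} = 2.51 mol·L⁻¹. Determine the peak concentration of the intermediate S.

0.595 mol·L⁻¹

At the optimum, C_{S,max}/C_{R0} = (k₁/k₂)^[k₂/(k₂−k₁)].
= (0.228/0.497)^(0.497/(0.497−0.228)) = (0.4588)^(1.848) = 0.2370.
C_{S,max} = 0.2370×2.51 = 0.595 mol·L⁻¹.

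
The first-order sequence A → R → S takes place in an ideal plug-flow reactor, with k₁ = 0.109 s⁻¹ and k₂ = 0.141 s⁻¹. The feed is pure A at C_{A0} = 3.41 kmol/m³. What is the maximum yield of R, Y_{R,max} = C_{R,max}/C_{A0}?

For a first-order series the maximum intermediate yield is C_{R,max}/C_{A0} = (k₁/k₂)^[k₂/(k₂−k₁)].
= (0.109/0.141)^(0.141/(0.141−0.109)) = (0.7730)^(4.406) = 0.3217.

0.322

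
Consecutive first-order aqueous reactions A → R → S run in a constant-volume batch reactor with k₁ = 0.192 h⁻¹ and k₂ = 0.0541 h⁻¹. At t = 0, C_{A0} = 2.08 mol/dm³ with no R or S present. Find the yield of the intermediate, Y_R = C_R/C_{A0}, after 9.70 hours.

0.608

The intermediate concentration in a first-order A→B→C sequence is C_R = k₁C_{A0}(e^(−k₁t) − e^(−k₂t))/(k₂−k₁).
e^(−k₁t) = e^(−0.192×9.70) = e^(−1.862) = 0.1553; e^(−k₂t) = e^(−0.5248) = 0.5917.
C_R = 0.192×2.08/(0.0541−0.192) × (0.1553−0.5917) = (-2.896)×(-0.4364) = 1.264 mol/dm³.
Y_R = C_R/C_{A0} = 1.264/2.08 = 0.608.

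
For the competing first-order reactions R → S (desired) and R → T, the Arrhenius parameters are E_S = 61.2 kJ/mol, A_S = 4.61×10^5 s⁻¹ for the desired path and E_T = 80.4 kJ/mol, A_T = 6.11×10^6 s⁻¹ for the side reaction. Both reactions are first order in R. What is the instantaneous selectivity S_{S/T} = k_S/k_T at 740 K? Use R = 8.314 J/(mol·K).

Since both paths have the same order in R, the concentration cancels and S_{S/T} = k_S/k_T = (A_S/A_T)·exp[(E_T−E_S)/(RT)].
(E_T−E_S)/(RT) = (80.4−61.2)×10³/(8.314×740) = 19200/6152 = 3.121.
k_S/k_T = (4.61×10^5/6.11×10^6)·exp(3.121) = 0.07545 × 22.66 = 1.71.
Since E_S < E_T, lowering the temperature improves selectivity toward S.

1.71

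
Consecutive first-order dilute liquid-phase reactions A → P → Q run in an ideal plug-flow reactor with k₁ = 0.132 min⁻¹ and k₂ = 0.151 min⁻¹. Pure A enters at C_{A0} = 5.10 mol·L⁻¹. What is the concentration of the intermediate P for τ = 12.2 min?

For first-order series with pure A initially, C_P(τ) = k₁C_{A0}/(k₂−k₁)·(e^(−k₁τ) − e^(−k₂τ)).
e^(−k₁τ) = e^(−0.132×12.2) = e^(−1.610) = 0.1998; e^(−k₂τ) = e^(−1.842) = 0.1585.
C_P = 0.132×5.10/(0.151−0.132) × (0.1998−0.1585) = 35.43×0.04134 = 1.465 mol·L⁻¹.

1.46 mol·L⁻¹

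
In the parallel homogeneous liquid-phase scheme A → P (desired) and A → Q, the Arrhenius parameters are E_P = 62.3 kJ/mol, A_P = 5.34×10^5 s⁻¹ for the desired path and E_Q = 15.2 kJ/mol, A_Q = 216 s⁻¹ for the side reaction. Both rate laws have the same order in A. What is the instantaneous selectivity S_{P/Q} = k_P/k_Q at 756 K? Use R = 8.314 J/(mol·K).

With equal orders, S_{P/Q} = k_P/k_Q = (A_P/A_Q)·exp[(E_Q−E_P)/(RT)].
(E_Q−E_P)/(RT) = (15.2−62.3)×10³/(8.314×756) = -47100/6285 = -7.494.
k_P/k_Q = (5.34×10^5/216)·exp(-7.494) = 2472 × 5.566×10^-4 = 1.38.

1.38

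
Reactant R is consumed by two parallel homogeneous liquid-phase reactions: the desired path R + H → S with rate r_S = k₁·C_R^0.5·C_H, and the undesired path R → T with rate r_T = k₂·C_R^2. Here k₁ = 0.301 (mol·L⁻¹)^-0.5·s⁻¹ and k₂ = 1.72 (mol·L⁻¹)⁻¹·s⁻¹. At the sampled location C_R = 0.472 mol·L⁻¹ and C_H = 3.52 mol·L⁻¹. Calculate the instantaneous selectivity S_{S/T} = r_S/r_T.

S_{S/T} = r_S/r_T = (k₁·C_R^0.5·C_H)/(k₂·C_R^2) = (k₁/k₂)·C_R^-1.5·C_H.
= (0.301×0.4720^0.5×3.520) / (1.72×0.4720^2) = 0.7279/0.3832 = 1.90.
The undesired path is higher order in R, so low C_R (CSTR or dilute feed) favours S.

1.90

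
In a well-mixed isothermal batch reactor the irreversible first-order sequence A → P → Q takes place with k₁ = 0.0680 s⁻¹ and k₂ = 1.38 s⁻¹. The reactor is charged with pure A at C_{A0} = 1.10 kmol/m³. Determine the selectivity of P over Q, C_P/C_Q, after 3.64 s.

The intermediate concentration in a first-order A→B→C sequence is C_P = k₁C_{A0}(e^(−k₁t) − e^(−k₂t))/(k₂−k₁).
e^(−k₁t) = e^(−0.0680×3.64) = e^(−0.2475) = 0.7807; e^(−k₂t) = e^(−5.023) = 0.006583.
C_P = 0.0680×1.10/(1.38−0.0680) × (0.7807−0.006583) = 0.05701×0.7742 = 0.04414 kmol/m³.
C_A = C_{A0}e^(−k₁t) = 0.8588 kmol/m³, so C_Q = C_{A0}−C_A−C_P = 0.1971 kmol/m³; C_P/C_Q = 0.224.

0.224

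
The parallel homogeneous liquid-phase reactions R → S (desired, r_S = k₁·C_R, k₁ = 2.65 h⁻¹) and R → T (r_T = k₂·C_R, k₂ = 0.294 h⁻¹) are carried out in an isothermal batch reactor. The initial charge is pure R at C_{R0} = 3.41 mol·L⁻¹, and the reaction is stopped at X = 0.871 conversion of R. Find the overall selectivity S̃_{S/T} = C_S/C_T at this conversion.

C_R = C_{R0}(1−X) = 0.4399 mol·L⁻¹.
Both paths are first order in R, so the instantaneous fraction to S is constant: dC_S/d(−C_R) = k₁/(k₁+k₂) = 0.9001.
C_S = 0.9001·(C_{R0}−C_R) = 0.9001×2.970 = 2.67 mol·L⁻¹.
C_T = (C_{R0}−C_R)−C_S = 0.2966 mol·L⁻¹; S̃_{S/T} = 2.674/0.2966 = 9.01.

9.01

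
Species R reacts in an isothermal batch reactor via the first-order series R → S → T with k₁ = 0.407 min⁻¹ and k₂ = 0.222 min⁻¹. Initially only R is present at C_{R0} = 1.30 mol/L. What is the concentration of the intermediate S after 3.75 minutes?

The intermediate concentration in a first-order A→B→C sequence is C_S = k₁C_{R0}(e^(−k₁t) − e^(−k₂t))/(k₂−k₁).
e^(−k₁t) = e^(−0.407×3.75) = e^(−1.526) = 0.2173; e^(−k₂t) = e^(−0.8325) = 0.4350.
C_S = 0.407×1.30/(0.222−0.407) × (0.2173−0.4350) = (-2.860)×(-0.2176) = 0.6224 mol/L.

0.622 mol/L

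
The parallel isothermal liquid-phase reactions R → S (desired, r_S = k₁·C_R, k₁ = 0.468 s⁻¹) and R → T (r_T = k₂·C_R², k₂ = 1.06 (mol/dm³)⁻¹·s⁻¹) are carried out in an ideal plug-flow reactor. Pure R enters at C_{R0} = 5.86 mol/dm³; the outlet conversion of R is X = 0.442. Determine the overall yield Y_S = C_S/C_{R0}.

C_R = C_{R0}(1−X) = 3.270 mol/dm³.
Along a PFR/batch, dC_S/dC_R = −r_S/(r_S+r_T) = −k₁/(k₁+k₂·C_R).
Integrating from C_{R0} to C_R: C_S = (0.468/1.06)·ln[(0.468+1.06·5.86)/(0.468+1.06·3.27)] = 0.4415·ln(6.680/3.934) = 0.2337 mol/dm³.
Y_S = C_S/C_{R0} = 0.2337/5.86 = 0.0399.

0.0399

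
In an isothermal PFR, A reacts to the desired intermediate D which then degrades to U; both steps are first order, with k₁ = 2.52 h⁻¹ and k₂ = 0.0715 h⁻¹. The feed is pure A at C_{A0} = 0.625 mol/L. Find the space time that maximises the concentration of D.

Setting dC_D/dτ = 0 gives τ_opt = ln(k₂/k₁)/(k₂−k₁).
= ln(0.0715/2.52)/(0.0715−2.52) = ln(0.02837)/-2.449 = -3.562/-2.449 = 1.45 h.

1.45 h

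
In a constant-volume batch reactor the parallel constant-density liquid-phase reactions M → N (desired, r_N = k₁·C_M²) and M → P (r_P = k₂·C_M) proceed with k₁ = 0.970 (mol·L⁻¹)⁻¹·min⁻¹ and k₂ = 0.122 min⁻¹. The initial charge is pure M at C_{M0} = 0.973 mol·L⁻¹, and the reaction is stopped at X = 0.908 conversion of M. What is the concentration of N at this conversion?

C_M = C_{M0}(1−X) = 0.08952 mol·L⁻¹.
Along a PFR/batch, dC_P/dC_M = −r_P/(r_N+r_P) = −k₂/(k₂+k₁·C_M).
Integrating from C_{M0} to C_M: C_P = (0.122/0.970)·ln[(0.122+0.970·0.973)/(0.122+0.970·0.0895)] = 0.1258·ln(1.066/0.2088) = 0.2050 mol·L⁻¹.
Then C_N = (C_{M0}−C_M) − C_P = 0.8835 − 0.2050 = 0.6785 mol·L⁻¹.

0.678 mol·L⁻¹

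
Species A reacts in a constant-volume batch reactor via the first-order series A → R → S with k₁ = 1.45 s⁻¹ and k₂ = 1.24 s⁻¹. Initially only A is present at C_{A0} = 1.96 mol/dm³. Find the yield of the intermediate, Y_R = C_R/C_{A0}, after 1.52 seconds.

0.287

The intermediate concentration in a first-order A→B→C sequence is C_R = k₁C_{A0}(e^(−k₁t) − e^(−k₂t))/(k₂−k₁).
e^(−k₁t) = e^(−1.45×1.52) = e^(−2.204) = 0.1104; e^(−k₂t) = e^(−1.885) = 0.1519.
C_R = 1.45×1.96/(1.24−1.45) × (0.1104−0.1519) = (-13.53)×(-0.04150) = 0.5616 mol/dm³.
Y_R = C_R/C_{A0} = 0.5616/1.96 = 0.287.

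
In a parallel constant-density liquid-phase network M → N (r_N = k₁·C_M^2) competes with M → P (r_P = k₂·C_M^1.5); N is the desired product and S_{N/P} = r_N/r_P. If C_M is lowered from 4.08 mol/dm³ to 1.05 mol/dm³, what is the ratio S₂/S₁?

0.507

S_{N/P} = (k₁/k₂)·C_M^0.5, so S₂/S₁ = (C_{M,2}/C_{M,1})^0.5.
= (1.05/4.08)^0.5 = (0.2574)^0.5 = 0.507.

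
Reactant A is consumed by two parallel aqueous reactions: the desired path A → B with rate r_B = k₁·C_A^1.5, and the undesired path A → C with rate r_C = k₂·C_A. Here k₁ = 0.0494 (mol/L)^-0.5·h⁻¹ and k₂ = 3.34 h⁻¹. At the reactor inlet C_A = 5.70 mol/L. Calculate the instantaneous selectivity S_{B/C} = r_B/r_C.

S_{B/C} = r_B/r_C = (k₁·C_A^1.5)/(k₂·C_A) = (k₁/k₂)·C_A^0.5.
= (0.0494×5.700^1.5) / (3.34×5.700) = 0.6723/19.04 = 0.0353.

0.0353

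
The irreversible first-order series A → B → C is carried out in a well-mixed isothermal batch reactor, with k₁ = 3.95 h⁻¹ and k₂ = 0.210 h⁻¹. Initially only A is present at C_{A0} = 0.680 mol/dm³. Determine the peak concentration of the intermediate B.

0.577 mol/dm³

Evaluating C_B at t_opt = ln(k₂/k₁)/(k₂−k₁) gives C_{B,max}/C_{A0} = (k₁/k₂)^[k₂/(k₂−k₁)].
= (3.95/0.210)^(0.210/(0.210−3.95)) = (18.81)^(-0.05615) = 0.8481.
C_{B,max} = 0.8481×0.680 = 0.577 mol/dm³.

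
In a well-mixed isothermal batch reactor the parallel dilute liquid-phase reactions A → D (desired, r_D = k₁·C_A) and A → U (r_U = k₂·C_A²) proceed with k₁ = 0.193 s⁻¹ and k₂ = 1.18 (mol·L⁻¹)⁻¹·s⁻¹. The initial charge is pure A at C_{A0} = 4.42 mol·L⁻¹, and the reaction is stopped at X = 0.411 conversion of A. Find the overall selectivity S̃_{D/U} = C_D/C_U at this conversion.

0.0476

C_A = C_{A0}(1−X) = 2.603 mol·L⁻¹.
Along a PFR/batch, dC_D/dC_A = −r_D/(r_D+r_U) = −k₁/(k₁+k₂·C_A).
Integrating from C_{A0} to C_A: C_D = (0.193/1.18)·ln[(0.193+1.18·4.42)/(0.193+1.18·2.60)] = 0.1636·ln(5.409/3.265) = 0.08255 mol·L⁻¹.
C_U = (C_{A0}−C_A)−C_D = 1.734 mol·L⁻¹; S̃_{D/U} = 0.08255/1.734 = 0.0476.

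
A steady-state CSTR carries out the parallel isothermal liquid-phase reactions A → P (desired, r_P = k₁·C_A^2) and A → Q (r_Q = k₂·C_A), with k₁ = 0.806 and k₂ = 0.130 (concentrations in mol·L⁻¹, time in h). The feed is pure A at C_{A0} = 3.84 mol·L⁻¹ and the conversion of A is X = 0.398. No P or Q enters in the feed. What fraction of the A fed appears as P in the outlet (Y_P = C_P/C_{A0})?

0.372

Exit C_A = C_{A0}(1−X) = 3.84×0.602 = 2.312 mol·L⁻¹.
Rates in a CSTR are evaluated at the outlet concentration: r_P = 0.806×2.312^2 = 4.307, r_Q = 0.130×2.312 = 0.3005.
Fraction of consumed A going to P: r_P/(r_P+r_Q) = 0.9348.
C_P = 0.9348·C_{A0}·X = 0.9348×3.84×0.398 = 1.43 mol·L⁻¹; Y_P = C_P/C_{A0} = 0.372.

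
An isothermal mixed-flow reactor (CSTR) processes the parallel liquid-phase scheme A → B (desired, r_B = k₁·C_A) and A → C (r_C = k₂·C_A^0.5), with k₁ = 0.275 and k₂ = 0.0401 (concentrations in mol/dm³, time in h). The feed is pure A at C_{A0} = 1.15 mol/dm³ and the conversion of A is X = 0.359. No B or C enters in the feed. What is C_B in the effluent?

Exit C_A = C_{A0}(1−X) = 1.15×0.641 = 0.7371 mol/dm³.
A CSTR operates uniformly at the exit composition, giving r_B = 0.2027 and r_C = 0.03443 (each k·C_A^n at C_A = 0.7371).
Fraction of consumed A going to B: r_B/(r_B+r_C) = 0.8548.
C_B = 0.8548·C_{A0}·X = 0.8548×1.15×0.359 = 0.353 mol/dm³.

0.353 mol/dm³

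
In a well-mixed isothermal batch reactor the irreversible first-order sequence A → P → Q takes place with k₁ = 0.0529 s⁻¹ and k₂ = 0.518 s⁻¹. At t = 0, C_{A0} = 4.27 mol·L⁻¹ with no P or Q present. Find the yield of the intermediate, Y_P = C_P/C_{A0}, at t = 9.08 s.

For first-order series with pure A initially, C_P(t) = k₁C_{A0}/(k₂−k₁)·(e^(−k₁t) − e^(−k₂t)).
e^(−k₁t) = e^(−0.0529×9.08) = e^(−0.4803) = 0.6186; e^(−k₂t) = e^(−4.703) = 0.009064.
C_P = 0.0529×4.27/(0.518−0.0529) × (0.6186−0.009064) = 0.4857×0.6095 = 0.2960 mol·L⁻¹.
Y_P = C_P/C_{A0} = 0.2960/4.27 = 0.0693.

0.0693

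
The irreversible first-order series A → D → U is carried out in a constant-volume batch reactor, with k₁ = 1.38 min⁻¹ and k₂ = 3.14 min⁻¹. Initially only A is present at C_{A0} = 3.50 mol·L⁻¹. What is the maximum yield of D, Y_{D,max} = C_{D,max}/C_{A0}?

0.231

Evaluating C_D at t_opt = ln(k₂/k₁)/(k₂−k₁) gives C_{D,max}/C_{A0} = (k₁/k₂)^[k₂/(k₂−k₁)].
= (1.38/3.14)^(3.14/(3.14−1.38)) = (0.4395)^(1.784) = 0.2307.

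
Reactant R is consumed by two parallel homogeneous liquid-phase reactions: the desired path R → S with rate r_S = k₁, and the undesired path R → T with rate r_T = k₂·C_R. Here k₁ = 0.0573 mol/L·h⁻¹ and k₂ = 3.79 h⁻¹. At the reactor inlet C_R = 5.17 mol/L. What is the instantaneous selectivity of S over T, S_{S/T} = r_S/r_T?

0.00292

S_{S/T} = r_S/r_T = (k₁)/(k₂·C_R) = (k₁/k₂)·C_R⁻¹.
= (0.0573) / (3.79×5.170) = 0.05730/19.59 = 0.00292.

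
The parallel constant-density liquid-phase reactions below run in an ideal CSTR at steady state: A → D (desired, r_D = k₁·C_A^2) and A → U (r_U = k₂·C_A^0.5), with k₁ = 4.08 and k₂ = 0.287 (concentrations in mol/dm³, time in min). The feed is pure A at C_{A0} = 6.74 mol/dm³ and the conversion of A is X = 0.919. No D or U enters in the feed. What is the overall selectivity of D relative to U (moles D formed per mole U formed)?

5.73

Exit C_A = C_{A0}(1−X) = 6.74×0.0810 = 0.5459 mol/dm³.
A CSTR operates uniformly at the exit composition, giving r_D = 1.216 and r_U = 0.2121 (each k·C_A^n at C_A = 0.5459).
Overall selectivity = C_D/C_U = r_Dτ/(r_Uτ) = r_D/r_U = 5.73.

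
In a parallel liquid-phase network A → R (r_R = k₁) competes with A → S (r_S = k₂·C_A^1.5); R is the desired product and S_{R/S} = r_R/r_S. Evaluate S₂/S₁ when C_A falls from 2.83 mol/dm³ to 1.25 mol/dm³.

S_{R/S} = (k₁/k₂)·C_A^-1.5, so S₂/S₁ = (C_{A,2}/C_{A,1})^-1.5.
= (1.25/2.83)^(-1.5) = (0.4417)^(-1.5) = 3.41.

3.41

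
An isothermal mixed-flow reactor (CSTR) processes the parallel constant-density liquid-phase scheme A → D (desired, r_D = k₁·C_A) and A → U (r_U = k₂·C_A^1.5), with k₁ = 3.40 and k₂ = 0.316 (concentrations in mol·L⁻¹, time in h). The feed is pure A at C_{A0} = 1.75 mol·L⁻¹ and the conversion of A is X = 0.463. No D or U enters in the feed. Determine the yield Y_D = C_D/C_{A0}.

0.425

Exit C_A = C_{A0}(1−X) = 1.75×0.537 = 0.9397 mol·L⁻¹.
In a CSTR the entire volume is at exit conditions, so r_D = 3.40×0.9397 = 3.195 and r_U = 0.316×0.9397^1.5 = 0.2879.
Fraction of consumed A going to D: r_D/(r_D+r_U) = 0.9173.
C_D = 0.9173·C_{A0}·X = 0.9173×1.75×0.463 = 0.743 mol·L⁻¹; Y_D = C_D/C_{A0} = 0.425.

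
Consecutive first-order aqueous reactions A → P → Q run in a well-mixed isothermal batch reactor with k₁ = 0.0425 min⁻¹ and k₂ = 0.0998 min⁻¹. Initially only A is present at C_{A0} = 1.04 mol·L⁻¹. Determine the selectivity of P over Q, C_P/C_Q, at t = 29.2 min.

0.325

The intermediate concentration in a first-order A→B→C sequence is C_P = k₁C_{A0}(e^(−k₁t) − e^(−k₂t))/(k₂−k₁).
e^(−k₁t) = e^(−0.0425×29.2) = e^(−1.241) = 0.2891; e^(−k₂t) = e^(−2.914) = 0.05425.
C_P = 0.0425×1.04/(0.0998−0.0425) × (0.2891−0.05425) = 0.7714×0.2348 = 0.1812 mol·L⁻¹.
C_A = C_{A0}e^(−k₁t) = 0.3007 mol·L⁻¹, so C_Q = C_{A0}−C_A−C_P = 0.5582 mol·L⁻¹; C_P/C_Q = 0.325.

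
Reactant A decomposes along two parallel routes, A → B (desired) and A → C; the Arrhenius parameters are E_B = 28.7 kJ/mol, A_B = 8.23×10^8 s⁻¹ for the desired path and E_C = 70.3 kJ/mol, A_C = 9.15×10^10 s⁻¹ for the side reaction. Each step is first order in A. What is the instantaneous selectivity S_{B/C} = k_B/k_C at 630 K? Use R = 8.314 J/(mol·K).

25.3

With equal orders, S_{B/C} = k_B/k_C = (A_B/A_C)·exp[(E_C−E_B)/(RT)].
(E_C−E_B)/(RT) = (70.3−28.7)×10³/(8.314×630) = 41600/5238 = 7.942.
k_B/k_C = (8.23×10^8/9.15×10^10)·exp(7.942) = 0.008995 × 2814 = 25.3.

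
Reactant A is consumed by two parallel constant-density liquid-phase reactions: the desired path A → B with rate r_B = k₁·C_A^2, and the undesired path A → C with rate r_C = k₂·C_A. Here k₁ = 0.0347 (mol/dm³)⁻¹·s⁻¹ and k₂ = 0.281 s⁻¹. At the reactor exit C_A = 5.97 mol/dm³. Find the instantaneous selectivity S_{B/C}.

0.737

S_{B/C} = r_B/r_C = (k₁·C_A^2)/(k₂·C_A) = (k₁/k₂)·C_A.
= (0.0347×5.970^2) / (0.281×5.970) = 1.237/1.678 = 0.737.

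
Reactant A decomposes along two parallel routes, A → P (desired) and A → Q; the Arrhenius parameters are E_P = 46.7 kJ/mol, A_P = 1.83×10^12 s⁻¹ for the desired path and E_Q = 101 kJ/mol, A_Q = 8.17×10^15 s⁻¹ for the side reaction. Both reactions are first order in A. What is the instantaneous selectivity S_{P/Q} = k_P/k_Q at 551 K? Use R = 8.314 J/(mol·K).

With equal orders, S_{P/Q} = k_P/k_Q = (A_P/A_Q)·exp[(E_Q−E_P)/(RT)].
(E_Q−E_P)/(RT) = (101−46.7)×10³/(8.314×551) = 54300/4581 = 11.85.
k_P/k_Q = (1.83×10^12/8.17×10^15)·exp(11.85) = 2.240×10^-4 × 1.405×10^5 = 31.5.
Since E_P < E_Q, lowering the temperature improves selectivity toward P.

31.5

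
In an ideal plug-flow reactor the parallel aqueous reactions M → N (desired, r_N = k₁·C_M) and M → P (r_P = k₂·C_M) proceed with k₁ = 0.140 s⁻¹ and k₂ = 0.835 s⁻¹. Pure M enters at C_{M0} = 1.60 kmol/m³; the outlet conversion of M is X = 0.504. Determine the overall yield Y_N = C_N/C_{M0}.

C_M = C_{M0}(1−X) = 0.7936 kmol/m³.
Both paths are first order in M, so the instantaneous fraction to N is constant: dC_N/d(−C_M) = k₁/(k₁+k₂) = 0.1436.
C_N = 0.1436·(C_{M0}−C_M) = 0.1436×0.8064 = 0.116 kmol/m³.
Y_N = C_N/C_{M0} = 0.1158/1.60 = 0.0724.

0.0724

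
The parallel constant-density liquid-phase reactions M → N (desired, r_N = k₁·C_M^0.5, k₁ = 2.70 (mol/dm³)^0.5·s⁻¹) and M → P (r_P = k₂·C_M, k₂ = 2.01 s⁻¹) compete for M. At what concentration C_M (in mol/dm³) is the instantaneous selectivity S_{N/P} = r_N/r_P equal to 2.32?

0.335 mol/dm³

S_{N/P} = (k₁/k₂)·C_M^-0.5 ⇒ C_M = (S·k₂/k₁)^(-2).
= (2.32×2.01/2.70)^(-2) = (1.727)^(-2) = 0.335 mol/dm³.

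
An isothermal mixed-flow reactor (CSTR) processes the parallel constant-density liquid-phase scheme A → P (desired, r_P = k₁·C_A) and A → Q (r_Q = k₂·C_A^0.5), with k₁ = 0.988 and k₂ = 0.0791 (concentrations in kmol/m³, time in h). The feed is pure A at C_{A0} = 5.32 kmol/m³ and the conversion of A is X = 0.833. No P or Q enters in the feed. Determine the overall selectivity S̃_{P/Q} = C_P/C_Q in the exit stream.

11.8

Exit C_A = C_{A0}(1−X) = 5.32×0.167 = 0.8884 kmol/m³.
A CSTR operates uniformly at the exit composition, giving r_P = 0.8778 and r_Q = 0.07456 (each k·C_A^n at C_A = 0.8884).
Overall selectivity = C_P/C_Q = r_Pτ/(r_Qτ) = r_P/r_Q = 11.8.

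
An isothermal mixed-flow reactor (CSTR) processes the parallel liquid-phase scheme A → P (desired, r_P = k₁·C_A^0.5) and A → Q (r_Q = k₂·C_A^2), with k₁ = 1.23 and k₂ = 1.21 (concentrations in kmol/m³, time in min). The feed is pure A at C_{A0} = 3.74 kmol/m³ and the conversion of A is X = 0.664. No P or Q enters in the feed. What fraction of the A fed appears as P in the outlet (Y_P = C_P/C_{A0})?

Exit C_A = C_{A0}(1−X) = 3.74×0.336 = 1.257 kmol/m³.
A CSTR operates uniformly at the exit composition, giving r_P = 1.379 and r_Q = 1.911 (each k·C_A^n at C_A = 1.257).
Fraction of consumed A going to P: r_P/(r_P+r_Q) = 0.4191.
C_P = 0.4191·C_{A0}·X = 0.4191×3.74×0.664 = 1.04 kmol/m³; Y_P = C_P/C_{A0} = 0.278.

0.278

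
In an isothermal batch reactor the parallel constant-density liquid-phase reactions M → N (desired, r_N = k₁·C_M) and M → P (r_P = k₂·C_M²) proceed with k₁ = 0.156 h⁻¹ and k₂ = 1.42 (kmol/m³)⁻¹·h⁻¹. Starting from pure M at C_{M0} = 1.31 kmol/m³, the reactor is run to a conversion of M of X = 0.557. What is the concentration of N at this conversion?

C_M = C_{M0}(1−X) = 0.5803 kmol/m³.
Along a PFR/batch, dC_N/dC_M = −r_N/(r_N+r_P) = −k₁/(k₁+k₂·C_M).
Integrating from C_{M0} to C_M: C_N = (0.156/1.42)·ln[(0.156+1.42·1.31)/(0.156+1.42·0.580)] = 0.1099·ln(2.016/0.9801) = 0.07925 kmol/m³.

0.0792 kmol/m³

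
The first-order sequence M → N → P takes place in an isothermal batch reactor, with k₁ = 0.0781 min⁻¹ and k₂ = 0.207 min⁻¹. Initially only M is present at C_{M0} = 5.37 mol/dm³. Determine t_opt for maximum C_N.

7.56 min

The intermediate peaks when r₁ = r₂, i.e. k₁e^(−k₁t) = k₂e^(−k₂t), giving t_opt = ln(k₂/k₁)/(k₂−k₁).
= ln(0.207/0.0781)/(0.207−0.0781) = ln(2.650)/0.1289 = 0.9747/0.1289 = 7.56 min.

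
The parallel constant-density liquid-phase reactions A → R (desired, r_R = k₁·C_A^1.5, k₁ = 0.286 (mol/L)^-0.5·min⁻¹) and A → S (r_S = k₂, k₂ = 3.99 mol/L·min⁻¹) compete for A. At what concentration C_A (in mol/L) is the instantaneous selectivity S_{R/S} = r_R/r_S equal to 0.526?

3.78 mol/L

S_{R/S} = (k₁/k₂)·C_A^1.5 ⇒ C_A = (S·k₂/k₁)^(1/1.5).
= (0.526×3.99/0.286)^(0.6667) = (7.338)^(0.6667) = 3.78 mol/L.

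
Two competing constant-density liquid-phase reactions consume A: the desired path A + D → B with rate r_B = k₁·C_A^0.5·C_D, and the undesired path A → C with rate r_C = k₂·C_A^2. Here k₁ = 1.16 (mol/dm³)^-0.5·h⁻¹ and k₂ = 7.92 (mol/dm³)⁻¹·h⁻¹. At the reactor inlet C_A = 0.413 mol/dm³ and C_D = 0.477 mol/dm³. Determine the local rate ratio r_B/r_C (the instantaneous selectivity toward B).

0.263

S_{B/C} = r_B/r_C = (k₁·C_A^0.5·C_D)/(k₂·C_A^2) = (k₁/k₂)·C_A^-1.5·C_D.
= (1.16×0.4130^0.5×0.4770) / (7.92×0.4130^2) = 0.3556/1.351 = 0.263.
The undesired path is higher order in A, so low C_A (CSTR or dilute feed) favours B.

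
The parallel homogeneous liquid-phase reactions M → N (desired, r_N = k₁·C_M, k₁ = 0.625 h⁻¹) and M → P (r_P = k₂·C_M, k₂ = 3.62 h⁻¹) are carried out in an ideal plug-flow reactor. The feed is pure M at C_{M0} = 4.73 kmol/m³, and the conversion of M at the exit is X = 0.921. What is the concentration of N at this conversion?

C_M = C_{M0}(1−X) = 0.3737 kmol/m³.
Both paths are first order in M, so the instantaneous fraction to N is constant: dC_N/d(−C_M) = k₁/(k₁+k₂) = 0.1472.
C_N = 0.1472·(C_{M0}−C_M) = 0.1472×4.356 = 0.641 kmol/m³.

0.641 kmol/m³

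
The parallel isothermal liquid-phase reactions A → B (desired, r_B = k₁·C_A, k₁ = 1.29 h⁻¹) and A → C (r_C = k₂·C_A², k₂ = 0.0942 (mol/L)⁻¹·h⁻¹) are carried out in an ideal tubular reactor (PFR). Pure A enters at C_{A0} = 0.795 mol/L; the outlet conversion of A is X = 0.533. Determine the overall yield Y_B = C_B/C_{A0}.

C_A = C_{A0}(1−X) = 0.3713 mol/L.
Along a PFR/batch, dC_B/dC_A = −r_B/(r_B+r_C) = −k₁/(k₁+k₂·C_A).
Integrating from C_{A0} to C_A: C_B = (1.29/0.0942)·ln[(1.29+0.0942·0.795)/(1.29+0.0942·0.371)] = 13.69·ln(1.365/1.325) = 0.4065 mol/L.
Y_B = C_B/C_{A0} = 0.4065/0.795 = 0.511.

0.511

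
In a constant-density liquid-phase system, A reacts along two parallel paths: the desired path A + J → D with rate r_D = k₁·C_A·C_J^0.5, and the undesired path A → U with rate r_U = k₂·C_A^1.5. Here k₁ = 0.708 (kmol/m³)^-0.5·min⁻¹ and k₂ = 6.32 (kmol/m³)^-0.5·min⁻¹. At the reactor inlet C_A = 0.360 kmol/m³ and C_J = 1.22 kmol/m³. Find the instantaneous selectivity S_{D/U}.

0.206

S_{D/U} = r_D/r_U = (k₁·C_A·C_J^0.5)/(k₂·C_A^1.5) = (k₁/k₂)·C_A^-0.5·C_J^0.5.
= (0.708×0.3600×1.220^0.5) / (6.32×0.3600^1.5) = 0.2815/1.365 = 0.206.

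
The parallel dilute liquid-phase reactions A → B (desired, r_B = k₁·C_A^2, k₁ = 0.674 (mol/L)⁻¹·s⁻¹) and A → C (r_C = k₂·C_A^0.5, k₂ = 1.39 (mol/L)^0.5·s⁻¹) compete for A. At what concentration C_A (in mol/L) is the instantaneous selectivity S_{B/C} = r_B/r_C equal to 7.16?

6.02 mol/L

S_{B/C} = (k₁/k₂)·C_A^1.5 ⇒ C_A = (S·k₂/k₁)^(1/1.5).
= (7.16×1.39/0.674)^(0.6667) = (14.77)^(0.6667) = 6.02 mol/L.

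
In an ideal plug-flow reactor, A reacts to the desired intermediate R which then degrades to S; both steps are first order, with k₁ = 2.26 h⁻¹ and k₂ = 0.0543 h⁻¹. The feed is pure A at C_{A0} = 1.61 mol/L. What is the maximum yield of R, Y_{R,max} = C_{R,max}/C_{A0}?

0.912

Evaluating C_R at τ_opt = ln(k₂/k₁)/(k₂−k₁) gives C_{R,max}/C_{A0} = (k₁/k₂)^[k₂/(k₂−k₁)].
= (2.26/0.0543)^(0.0543/(0.0543−2.26)) = (41.62)^(-0.02462) = 0.9123.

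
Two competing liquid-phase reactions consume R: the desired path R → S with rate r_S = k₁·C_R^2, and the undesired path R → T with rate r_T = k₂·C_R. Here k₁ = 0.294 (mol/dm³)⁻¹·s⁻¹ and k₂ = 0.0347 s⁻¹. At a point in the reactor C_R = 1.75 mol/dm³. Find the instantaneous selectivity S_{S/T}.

14.8

S_{S/T} = r_S/r_T = (k₁·C_R^2)/(k₂·C_R) = (k₁/k₂)·C_R.
= (0.294×1.750^2) / (0.0347×1.750) = 0.9004/0.06073 = 14.8.
Since the desired path is higher order in R, keeping C_R high (PFR or concentrated feed) favours S.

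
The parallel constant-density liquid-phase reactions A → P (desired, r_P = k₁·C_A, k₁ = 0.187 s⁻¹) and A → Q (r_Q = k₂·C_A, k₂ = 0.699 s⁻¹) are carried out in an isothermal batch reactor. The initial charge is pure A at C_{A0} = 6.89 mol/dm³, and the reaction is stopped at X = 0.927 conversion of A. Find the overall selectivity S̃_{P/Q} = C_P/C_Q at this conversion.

C_A = C_{A0}(1−X) = 0.5030 mol/dm³.
Both paths are first order in A, so the instantaneous fraction to P is constant: dC_P/d(−C_A) = k₁/(k₁+k₂) = 0.2111.
C_P = 0.2111·(C_{A0}−C_A) = 0.2111×6.387 = 1.35 mol/dm³.
C_Q = (C_{A0}−C_A)−C_P = 5.039 mol/dm³; S̃_{P/Q} = 1.348/5.039 = 0.268.

0.268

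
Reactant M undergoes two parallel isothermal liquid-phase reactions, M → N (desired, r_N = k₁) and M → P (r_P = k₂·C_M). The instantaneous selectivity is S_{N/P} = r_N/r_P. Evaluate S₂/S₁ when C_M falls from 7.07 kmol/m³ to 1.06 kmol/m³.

S_{N/P} = (k₁/k₂)·C_M⁻¹, so S₂/S₁ = (C_{M,2}/C_{M,1})⁻¹.
= 7.07/1.06 = 6.67.
Selectivity toward N rises as C_M falls — low-concentration operation is favoured.

6.67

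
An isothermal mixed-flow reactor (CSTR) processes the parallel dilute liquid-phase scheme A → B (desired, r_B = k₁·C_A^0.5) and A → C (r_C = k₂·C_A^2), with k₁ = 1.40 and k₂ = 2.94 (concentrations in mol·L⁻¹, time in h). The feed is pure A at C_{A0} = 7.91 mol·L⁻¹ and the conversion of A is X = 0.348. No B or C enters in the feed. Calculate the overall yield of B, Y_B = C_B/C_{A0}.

0.0136

Exit C_A = C_{A0}(1−X) = 7.91×0.652 = 5.157 mol·L⁻¹.
In a CSTR the entire volume is at exit conditions, so r_B = 1.40×5.157^0.5 = 3.179 and r_C = 2.94×5.157^2 = 78.20.
Fraction of consumed A going to B: r_B/(r_B+r_C) = 0.03907.
C_B = 0.03907·C_{A0}·X = 0.03907×7.91×0.348 = 0.108 mol·L⁻¹; Y_B = C_B/C_{A0} = 0.0136.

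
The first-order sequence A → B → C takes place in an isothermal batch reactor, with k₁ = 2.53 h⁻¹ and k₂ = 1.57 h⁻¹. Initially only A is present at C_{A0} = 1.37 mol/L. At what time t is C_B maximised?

0.497 h

The intermediate peaks when r₁ = r₂, i.e. k₁e^(−k₁t) = k₂e^(−k₂t), giving t_opt = ln(k₂/k₁)/(k₂−k₁).
= ln(1.57/2.53)/(1.57−2.53) = ln(0.6206)/-0.9600 = -0.4771/-0.9600 = 0.497 h.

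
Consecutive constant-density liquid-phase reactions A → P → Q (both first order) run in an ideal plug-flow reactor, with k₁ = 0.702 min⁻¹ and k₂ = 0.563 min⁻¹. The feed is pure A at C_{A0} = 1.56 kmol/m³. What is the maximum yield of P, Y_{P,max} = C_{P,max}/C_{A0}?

0.409

At the optimum, C_{P,max}/C_{A0} = (k₁/k₂)^[k₂/(k₂−k₁)].
= (0.702/0.563)^(0.563/(0.563−0.702)) = (1.247)^(-4.050) = 0.4091.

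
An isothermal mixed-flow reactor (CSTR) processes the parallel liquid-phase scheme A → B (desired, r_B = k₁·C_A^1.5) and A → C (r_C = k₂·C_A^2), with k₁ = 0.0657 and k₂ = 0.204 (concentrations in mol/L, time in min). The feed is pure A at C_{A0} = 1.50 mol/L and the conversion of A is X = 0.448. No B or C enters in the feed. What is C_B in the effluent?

Exit C_A = C_{A0}(1−X) = 1.50×0.552 = 0.8280 mol/L.
Rates in a CSTR are evaluated at the outlet concentration: r_B = 0.0657×0.8280^1.5 = 0.04950, r_C = 0.204×0.8280^2 = 0.1399.
Fraction of consumed A going to B: r_B/(r_B+r_C) = 0.2614.
C_B = 0.2614·C_{A0}·X = 0.2614×1.50×0.448 = 0.176 mol/L.

0.176 mol/L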